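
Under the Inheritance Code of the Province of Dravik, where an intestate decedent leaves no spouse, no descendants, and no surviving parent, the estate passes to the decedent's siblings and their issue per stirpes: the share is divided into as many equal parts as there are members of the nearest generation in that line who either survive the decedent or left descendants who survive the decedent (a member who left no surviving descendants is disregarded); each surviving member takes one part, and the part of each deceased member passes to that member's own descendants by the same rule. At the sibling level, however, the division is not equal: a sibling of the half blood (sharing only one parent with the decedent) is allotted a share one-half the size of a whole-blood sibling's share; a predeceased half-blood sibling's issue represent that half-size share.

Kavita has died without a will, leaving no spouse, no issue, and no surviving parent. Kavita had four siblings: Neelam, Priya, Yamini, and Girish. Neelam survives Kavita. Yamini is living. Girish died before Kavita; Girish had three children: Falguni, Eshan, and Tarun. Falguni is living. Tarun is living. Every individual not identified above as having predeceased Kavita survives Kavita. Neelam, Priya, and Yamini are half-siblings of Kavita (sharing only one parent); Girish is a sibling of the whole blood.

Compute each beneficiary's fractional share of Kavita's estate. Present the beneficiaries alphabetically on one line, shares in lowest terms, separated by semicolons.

No spouse, descendants, or parent survives, so the estate passes to Kavita's siblings per stirpes.
Half-blood siblings count for one-half the weight of whole-blood siblings at the initial division.
Dividing 1 in proportion to weights (total weight 5/2): Neelam (weight 1/2) → 1/5; Priya (weight 1/2) → 1/5; Yamini (weight 1/2) → 1/5; Girish (weight 1) → 2/5.
Neelam is living and takes 1/5.
Priya is living and takes 1/5.
Yamini is living and takes 1/5.
Girish predeceased; the 2/5 allotted to Girish's branch passes to Girish's issue by representation.
The 2/5 is divided into 3 equal shares of 2/15 among Falguni, Eshan, Tarun.
Falguni is living and takes 2/15.
Eshan is living and takes 2/15.
Tarun is living and takes 2/15.

Eshan 2/15; Falguni 2/15; Neelam 1/5; Priya 1/5; Tarun 2/15; Yamini 1/5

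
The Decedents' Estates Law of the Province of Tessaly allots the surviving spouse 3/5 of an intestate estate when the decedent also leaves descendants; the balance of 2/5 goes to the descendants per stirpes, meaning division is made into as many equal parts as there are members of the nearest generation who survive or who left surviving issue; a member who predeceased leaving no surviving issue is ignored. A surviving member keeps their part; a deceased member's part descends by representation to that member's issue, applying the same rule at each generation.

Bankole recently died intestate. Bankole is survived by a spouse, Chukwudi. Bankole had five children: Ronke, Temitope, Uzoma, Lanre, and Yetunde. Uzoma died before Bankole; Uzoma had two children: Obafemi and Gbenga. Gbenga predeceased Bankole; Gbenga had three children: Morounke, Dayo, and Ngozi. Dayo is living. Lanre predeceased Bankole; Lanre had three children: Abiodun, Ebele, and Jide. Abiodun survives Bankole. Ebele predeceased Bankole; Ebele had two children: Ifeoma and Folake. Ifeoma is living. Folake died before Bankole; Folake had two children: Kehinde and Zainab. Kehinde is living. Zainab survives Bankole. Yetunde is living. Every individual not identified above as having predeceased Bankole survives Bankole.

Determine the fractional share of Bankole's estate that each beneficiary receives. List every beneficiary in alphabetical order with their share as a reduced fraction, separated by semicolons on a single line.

Chukwudi, as surviving spouse, takes 3/5.
The remaining 2/5 passes to Bankole's descendants per stirpes.
The 2/5 is divided into 5 equal shares of 2/25 among Ronke, Temitope, Uzoma, Lanre, Yetunde.
Ronke is living and takes 2/25.
Temitope is living and takes 2/25.
Uzoma predeceased; the 2/25 allotted to Uzoma's branch passes to Uzoma's issue by representation.
The 2/25 is divided into 2 equal shares of 1/25 among Obafemi, Gbenga.
Obafemi is living and takes 1/25.
Gbenga predeceased; the 1/25 allotted to Gbenga's branch passes to Gbenga's issue by representation.
The 1/25 is divided into 3 equal shares of 1/75 among Morounke, Dayo, Ngozi.
Morounke is living and takes 1/75.
Dayo is living and takes 1/75.
Ngozi is living and takes 1/75.
Lanre predeceased; the 2/25 allotted to Lanre's branch passes to Lanre's issue by representation.
The 2/25 is divided into 3 equal shares of 2/75 among Abiodun, Ebele, Jide.
Abiodun is living and takes 2/75.
Ebele predeceased; the 2/75 allotted to Ebele's branch passes to Ebele's issue by representation.
The 2/75 is divided into 2 equal shares of 1/75 among Ifeoma, Folake.
Ifeoma is living and takes 1/75.
Folake predeceased; the 1/75 allotted to Folake's branch passes to Folake's issue by representation.
The 1/75 is divided into 2 equal shares of 1/150 among Kehinde, Zainab.
Kehinde is living and takes 1/150.
Zainab is living and takes 1/150.
Jide is living and takes 2/75.
Yetunde is living and takes 2/25.

Abiodun 2/75; Chukwudi 3/5; Dayo 1/75; Ifeoma 1/75; Jide 2/75; Kehinde 1/150; Morounke 1/75; Ngozi 1/75; Obafemi 1/25; Ronke 2/25; Temitope 2/25; Yetunde 2/25; Zainab 1/150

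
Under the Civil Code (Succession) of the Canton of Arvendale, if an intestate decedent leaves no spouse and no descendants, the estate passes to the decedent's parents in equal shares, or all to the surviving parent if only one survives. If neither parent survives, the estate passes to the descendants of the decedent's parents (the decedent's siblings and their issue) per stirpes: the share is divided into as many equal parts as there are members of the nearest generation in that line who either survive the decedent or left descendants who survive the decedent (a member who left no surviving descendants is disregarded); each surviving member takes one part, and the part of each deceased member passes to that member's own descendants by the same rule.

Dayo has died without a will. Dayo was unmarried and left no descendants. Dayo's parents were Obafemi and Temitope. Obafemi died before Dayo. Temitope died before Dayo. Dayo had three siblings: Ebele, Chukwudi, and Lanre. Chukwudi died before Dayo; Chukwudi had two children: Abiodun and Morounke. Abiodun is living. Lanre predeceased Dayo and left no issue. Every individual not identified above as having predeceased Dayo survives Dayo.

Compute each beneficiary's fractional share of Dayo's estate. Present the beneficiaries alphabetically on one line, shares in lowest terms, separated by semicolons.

Abiodun 1/4; Ebele 1/2; Morounke 1/4

Neither parent survives and there are no descendants, so the estate passes to Dayo's siblings and their issue per stirpes.
Lanre left no surviving issue, so that branch lapses and is disregarded.
The estate is divided into 2 equal shares of 1/2 among Ebele, Chukwudi.
Ebele is living and takes 1/2.
Chukwudi predeceased; the 1/2 allotted to Chukwudi's branch passes to Chukwudi's issue by representation.
The 1/2 is divided into 2 equal shares of 1/4 among Abiodun, Morounke.
Abiodun is living and takes 1/4.
Morounke is living and takes 1/4.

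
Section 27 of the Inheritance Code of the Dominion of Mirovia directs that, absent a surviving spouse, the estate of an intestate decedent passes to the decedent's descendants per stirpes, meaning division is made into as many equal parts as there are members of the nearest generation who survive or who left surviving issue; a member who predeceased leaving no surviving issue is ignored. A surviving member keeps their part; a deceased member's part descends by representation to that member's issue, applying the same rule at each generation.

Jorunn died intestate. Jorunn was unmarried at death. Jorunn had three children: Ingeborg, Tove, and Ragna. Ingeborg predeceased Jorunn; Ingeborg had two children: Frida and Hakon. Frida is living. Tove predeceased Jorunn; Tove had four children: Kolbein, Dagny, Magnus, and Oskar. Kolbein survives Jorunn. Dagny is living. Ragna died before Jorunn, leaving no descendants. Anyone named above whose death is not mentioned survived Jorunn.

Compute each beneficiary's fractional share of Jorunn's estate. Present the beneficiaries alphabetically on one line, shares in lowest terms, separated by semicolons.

Dagny 1/8; Frida 1/4; Hakon 1/4; Kolbein 1/8; Magnus 1/8; Oskar 1/8

There is no surviving spouse, so the entire estate passes to Jorunn's descendants per stirpes.
Ragna left no surviving issue, so that branch lapses and is disregarded.
The estate is divided into 2 equal shares of 1/2 among Ingeborg, Tove.
Ingeborg predeceased; the 1/2 allotted to Ingeborg's branch passes to Ingeborg's issue by representation.
The 1/2 is divided into 2 equal shares of 1/4 among Frida, Hakon.
Frida is living and takes 1/4.
Hakon is living and takes 1/4.
Tove predeceased; the 1/2 allotted to Tove's branch passes to Tove's issue by representation.
The 1/2 is divided into 4 equal shares of 1/8 among Kolbein, Dagny, Magnus, Oskar.
Kolbein is living and takes 1/8.
Dagny is living and takes 1/8.
Magnus is living and takes 1/8.
Oskar is living and takes 1/8.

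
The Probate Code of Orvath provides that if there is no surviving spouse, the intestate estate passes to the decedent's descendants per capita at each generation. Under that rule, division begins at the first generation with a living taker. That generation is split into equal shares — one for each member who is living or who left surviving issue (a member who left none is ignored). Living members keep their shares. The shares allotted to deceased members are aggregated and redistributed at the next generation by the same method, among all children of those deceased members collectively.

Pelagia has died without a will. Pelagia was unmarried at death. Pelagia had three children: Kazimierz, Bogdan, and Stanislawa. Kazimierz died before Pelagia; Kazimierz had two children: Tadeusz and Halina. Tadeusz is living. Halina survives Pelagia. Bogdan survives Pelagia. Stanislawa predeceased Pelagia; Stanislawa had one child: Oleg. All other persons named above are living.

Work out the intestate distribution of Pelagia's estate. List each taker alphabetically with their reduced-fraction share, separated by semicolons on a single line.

Bogdan 1/3; Halina 2/9; Oleg 2/9; Tadeusz 2/9

There is no surviving spouse, so the entire estate passes to Pelagia's descendants per capita at each generation.
At generation 1 (Kazimierz, Bogdan, Stanislawa) there are 3 shares of (1)/3 = 1/3 each.
Living: Bogdan — each takes 1/3.
Deceased: Kazimierz and Stanislawa. Their combined 2/3 is pooled and carried to generation 2.
At generation 2 (Tadeusz, Halina, Oleg) there are 3 shares of (2/3)/3 = 2/9 each.
Living: Tadeusz, Halina, and Oleg — each takes 2/9.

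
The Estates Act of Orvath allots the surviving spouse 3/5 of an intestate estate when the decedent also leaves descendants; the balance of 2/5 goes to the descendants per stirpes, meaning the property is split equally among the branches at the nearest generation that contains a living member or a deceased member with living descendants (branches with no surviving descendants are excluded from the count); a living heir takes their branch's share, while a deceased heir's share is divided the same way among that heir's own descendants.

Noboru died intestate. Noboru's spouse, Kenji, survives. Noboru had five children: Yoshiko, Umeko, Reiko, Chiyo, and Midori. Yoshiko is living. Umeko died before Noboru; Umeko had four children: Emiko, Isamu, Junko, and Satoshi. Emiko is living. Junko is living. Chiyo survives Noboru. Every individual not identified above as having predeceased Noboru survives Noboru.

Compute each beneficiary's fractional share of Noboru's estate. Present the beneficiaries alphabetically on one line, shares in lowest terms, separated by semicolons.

Kenji, as surviving spouse, takes 3/5.
The remaining 2/5 passes to Noboru's descendants per stirpes.
The 2/5 is divided into 5 equal shares of 2/25 among Yoshiko, Umeko, Reiko, Chiyo, Midori.
Yoshiko is living and takes 2/25.
Umeko predeceased; the 2/25 allotted to Umeko's branch passes to Umeko's issue by representation.
The 2/25 is divided into 4 equal shares of 1/50 among Emiko, Isamu, Junko, Satoshi.
Emiko is living and takes 1/50.
Isamu is living and takes 1/50.
Junko is living and takes 1/50.
Satoshi is living and takes 1/50.
Reiko is living and takes 2/25.
Chiyo is living and takes 2/25.
Midori is living and takes 2/25.

Chiyo 2/25; Emiko 1/50; Isamu 1/50; Junko 1/50; Kenji 3/5; Midori 2/25; Reiko 2/25; Satoshi 1/50; Yoshiko 2/25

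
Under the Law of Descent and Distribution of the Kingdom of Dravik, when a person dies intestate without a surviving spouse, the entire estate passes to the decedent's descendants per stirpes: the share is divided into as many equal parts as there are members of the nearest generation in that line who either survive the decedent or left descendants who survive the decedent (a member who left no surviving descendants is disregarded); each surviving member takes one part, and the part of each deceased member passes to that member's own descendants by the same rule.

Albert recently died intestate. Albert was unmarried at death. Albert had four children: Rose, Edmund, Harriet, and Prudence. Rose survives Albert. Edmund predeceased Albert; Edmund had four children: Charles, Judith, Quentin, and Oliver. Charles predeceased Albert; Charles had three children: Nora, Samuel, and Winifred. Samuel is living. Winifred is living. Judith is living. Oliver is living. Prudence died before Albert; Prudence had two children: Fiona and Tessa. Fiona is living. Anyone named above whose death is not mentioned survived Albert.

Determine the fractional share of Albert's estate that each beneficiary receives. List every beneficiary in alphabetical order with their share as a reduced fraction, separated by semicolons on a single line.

Fiona 1/8; Harriet 1/4; Judith 1/16; Nora 1/48; Oliver 1/16; Quentin 1/16; Rose 1/4; Samuel 1/48; Tessa 1/8; Winifred 1/48

There is no surviving spouse, so the entire estate passes to Albert's descendants per stirpes.
The estate is divided into 4 equal shares of 1/4 among Rose, Edmund, Harriet, Prudence.
Rose is living and takes 1/4.
Edmund predeceased; the 1/4 allotted to Edmund's branch passes to Edmund's issue by representation.
The 1/4 is divided into 4 equal shares of 1/16 among Charles, Judith, Quentin, Oliver.
Charles predeceased; the 1/16 allotted to Charles's branch passes to Charles's issue by representation.
The 1/16 is divided into 3 equal shares of 1/48 among Nora, Samuel, Winifred.
Nora is living and takes 1/48.
Samuel is living and takes 1/48.
Winifred is living and takes 1/48.
Judith is living and takes 1/16.
Quentin is living and takes 1/16.
Oliver is living and takes 1/16.
Harriet is living and takes 1/4.
Prudence predeceased; the 1/4 allotted to Prudence's branch passes to Prudence's issue by representation.
The 1/4 is divided into 2 equal shares of 1/8 among Fiona, Tessa.
Fiona is living and takes 1/8.
Tessa is living and takes 1/8.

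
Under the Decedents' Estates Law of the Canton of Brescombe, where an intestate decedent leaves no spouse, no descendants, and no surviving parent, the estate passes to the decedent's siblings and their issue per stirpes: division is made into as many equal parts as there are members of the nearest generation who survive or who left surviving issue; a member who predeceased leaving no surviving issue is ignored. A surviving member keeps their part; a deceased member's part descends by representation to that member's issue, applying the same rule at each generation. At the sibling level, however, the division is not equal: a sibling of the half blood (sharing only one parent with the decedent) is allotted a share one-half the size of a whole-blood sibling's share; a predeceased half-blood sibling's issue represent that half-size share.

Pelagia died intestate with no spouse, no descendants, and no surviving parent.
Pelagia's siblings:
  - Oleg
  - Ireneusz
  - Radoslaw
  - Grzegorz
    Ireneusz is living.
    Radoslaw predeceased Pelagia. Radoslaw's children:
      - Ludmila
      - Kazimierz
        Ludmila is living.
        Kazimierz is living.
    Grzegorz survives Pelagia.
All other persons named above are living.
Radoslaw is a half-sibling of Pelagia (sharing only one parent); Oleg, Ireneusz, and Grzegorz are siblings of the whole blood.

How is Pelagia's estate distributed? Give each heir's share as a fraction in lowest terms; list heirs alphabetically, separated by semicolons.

Grzegorz 2/7; Ireneusz 2/7; Kazimierz 1/14; Ludmila 1/14; Oleg 2/7

No spouse, descendants, or parent survives, so the estate passes to Pelagia's siblings per stirpes.
Half-blood siblings count for one-half the weight of whole-blood siblings at the initial division.
Dividing 1 in proportion to weights (total weight 7/2): Oleg (weight 1) → 2/7; Ireneusz (weight 1) → 2/7; Radoslaw (weight 1/2) → 1/7; Grzegorz (weight 1) → 2/7.
Oleg is living and takes 2/7.
Ireneusz is living and takes 2/7.
Radoslaw predeceased; the 1/7 allotted to Radoslaw's branch passes to Radoslaw's issue by representation.
The 1/7 is divided into 2 equal shares of 1/14 among Ludmila, Kazimierz.
Ludmila is living and takes 1/14.
Kazimierz is living and takes 1/14.
Grzegorz is living and takes 2/7.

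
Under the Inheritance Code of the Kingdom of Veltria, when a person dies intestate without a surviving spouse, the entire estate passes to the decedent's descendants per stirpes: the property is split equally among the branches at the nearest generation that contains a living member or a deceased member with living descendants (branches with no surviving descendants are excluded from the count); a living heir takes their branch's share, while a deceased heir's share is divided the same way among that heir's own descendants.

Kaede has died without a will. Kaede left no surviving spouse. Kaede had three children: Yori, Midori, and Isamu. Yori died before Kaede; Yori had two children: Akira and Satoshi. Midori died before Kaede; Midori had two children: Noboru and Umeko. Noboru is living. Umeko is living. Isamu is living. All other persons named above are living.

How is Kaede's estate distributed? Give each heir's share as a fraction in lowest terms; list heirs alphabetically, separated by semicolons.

There is no surviving spouse, so the entire estate passes to Kaede's descendants per stirpes.
The estate is divided into 3 equal shares of 1/3 among Yori, Midori, Isamu.
Yori predeceased; the 1/3 allotted to Yori's branch passes to Yori's issue by representation.
The 1/3 is divided into 2 equal shares of 1/6 among Akira, Satoshi.
Akira is living and takes 1/6.
Satoshi is living and takes 1/6.
Midori predeceased; the 1/3 allotted to Midori's branch passes to Midori's issue by representation.
The 1/3 is divided into 2 equal shares of 1/6 among Noboru, Umeko.
Noboru is living and takes 1/6.
Umeko is living and takes 1/6.
Isamu is living and takes 1/3.

Akira 1/6; Isamu 1/3; Noboru 1/6; Satoshi 1/6; Umeko 1/6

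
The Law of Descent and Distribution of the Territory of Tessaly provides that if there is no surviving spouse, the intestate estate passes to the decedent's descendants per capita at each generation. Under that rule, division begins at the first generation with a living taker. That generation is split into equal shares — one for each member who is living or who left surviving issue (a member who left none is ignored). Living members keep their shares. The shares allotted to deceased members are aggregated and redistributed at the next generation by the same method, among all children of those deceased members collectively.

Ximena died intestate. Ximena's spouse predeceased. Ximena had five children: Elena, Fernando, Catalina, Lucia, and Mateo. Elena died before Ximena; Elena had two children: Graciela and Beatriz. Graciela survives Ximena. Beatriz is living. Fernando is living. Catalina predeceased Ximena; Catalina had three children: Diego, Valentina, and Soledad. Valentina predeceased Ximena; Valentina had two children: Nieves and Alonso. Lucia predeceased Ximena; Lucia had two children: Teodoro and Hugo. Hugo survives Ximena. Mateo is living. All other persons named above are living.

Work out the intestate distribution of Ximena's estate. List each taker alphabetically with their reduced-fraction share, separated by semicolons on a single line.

Alonso 3/70; Beatriz 3/35; Diego 3/35; Fernando 1/5; Graciela 3/35; Hugo 3/35; Mateo 1/5; Nieves 3/70; Soledad 3/35; Teodoro 3/35

There is no surviving spouse, so the entire estate passes to Ximena's descendants per capita at each generation.
At generation 1 (Elena, Fernando, Catalina, Lucia, Mateo) there are 5 shares of (1)/5 = 1/5 each.
Living: Fernando and Mateo — each takes 1/5.
Deceased: Elena, Catalina, and Lucia. Their combined 3/5 is pooled and carried to generation 2.
At generation 2 (Graciela, Beatriz, Diego, Valentina, Soledad, Teodoro, Hugo) there are 7 shares of (3/5)/7 = 3/35 each.
Living: Graciela, Beatriz, Diego, Soledad, Teodoro, and Hugo — each takes 3/35.
Deceased: Valentina. That 3/35 share is carried to generation 3.
At generation 3 (Nieves, Alonso) there are 2 shares of (3/35)/2 = 3/70 each.
Living: Nieves and Alonso — each takes 3/70.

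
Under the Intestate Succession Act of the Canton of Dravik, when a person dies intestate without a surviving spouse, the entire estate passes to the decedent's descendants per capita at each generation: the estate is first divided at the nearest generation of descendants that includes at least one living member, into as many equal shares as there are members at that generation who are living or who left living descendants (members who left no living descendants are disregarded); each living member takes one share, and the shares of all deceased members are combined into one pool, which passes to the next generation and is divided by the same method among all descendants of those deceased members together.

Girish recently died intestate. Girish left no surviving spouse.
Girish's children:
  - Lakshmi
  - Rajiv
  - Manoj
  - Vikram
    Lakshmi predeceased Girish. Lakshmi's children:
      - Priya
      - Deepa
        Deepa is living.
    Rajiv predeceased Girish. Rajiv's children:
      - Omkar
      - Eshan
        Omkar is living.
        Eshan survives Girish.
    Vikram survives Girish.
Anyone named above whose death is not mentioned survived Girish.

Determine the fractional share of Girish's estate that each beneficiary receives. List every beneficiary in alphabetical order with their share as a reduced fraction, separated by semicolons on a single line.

Deepa 1/8; Eshan 1/8; Manoj 1/4; Omkar 1/8; Priya 1/8; Vikram 1/4

There is no surviving spouse, so the entire estate passes to Girish's descendants per capita at each generation.
At generation 1 (Lakshmi, Rajiv, Manoj, Vikram) there are 4 shares of (1)/4 = 1/4 each.
Living: Manoj and Vikram — each takes 1/4.
Deceased: Lakshmi and Rajiv. Their combined 1/2 is pooled and carried to generation 2.
At generation 2 (Priya, Deepa, Omkar, Eshan) there are 4 shares of (1/2)/4 = 1/8 each.
Living: Priya, Deepa, Omkar, and Eshan — each takes 1/8.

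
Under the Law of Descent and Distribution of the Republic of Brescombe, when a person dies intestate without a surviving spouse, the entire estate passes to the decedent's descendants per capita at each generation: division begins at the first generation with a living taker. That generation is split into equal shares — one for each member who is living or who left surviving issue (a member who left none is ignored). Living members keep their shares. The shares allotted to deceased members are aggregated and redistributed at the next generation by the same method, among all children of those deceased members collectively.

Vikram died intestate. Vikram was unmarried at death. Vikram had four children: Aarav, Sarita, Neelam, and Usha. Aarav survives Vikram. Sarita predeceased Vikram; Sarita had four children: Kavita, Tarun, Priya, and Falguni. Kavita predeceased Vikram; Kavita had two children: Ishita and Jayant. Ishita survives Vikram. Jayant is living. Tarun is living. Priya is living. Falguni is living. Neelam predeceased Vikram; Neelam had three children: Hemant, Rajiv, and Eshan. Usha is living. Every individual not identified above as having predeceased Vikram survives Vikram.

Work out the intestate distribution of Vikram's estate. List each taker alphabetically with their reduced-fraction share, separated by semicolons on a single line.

There is no surviving spouse, so the entire estate passes to Vikram's descendants per capita at each generation.
At generation 1 (Aarav, Sarita, Neelam, Usha) there are 4 shares of (1)/4 = 1/4 each.
Living: Aarav and Usha — each takes 1/4.
Deceased: Sarita and Neelam. Their combined 1/2 is pooled and carried to generation 2.
At generation 2 (Kavita, Tarun, Priya, Falguni, Hemant, Rajiv, Eshan) there are 7 shares of (1/2)/7 = 1/14 each.
Living: Tarun, Priya, Falguni, Hemant, Rajiv, and Eshan — each takes 1/14.
Deceased: Kavita. That 1/14 share is carried to generation 3.
At generation 3 (Ishita, Jayant) there are 2 shares of (1/14)/2 = 1/28 each.
Living: Ishita and Jayant — each takes 1/28.

Aarav 1/4; Eshan 1/14; Falguni 1/14; Hemant 1/14; Ishita 1/28; Jayant 1/28; Priya 1/14; Rajiv 1/14; Tarun 1/14; Usha 1/4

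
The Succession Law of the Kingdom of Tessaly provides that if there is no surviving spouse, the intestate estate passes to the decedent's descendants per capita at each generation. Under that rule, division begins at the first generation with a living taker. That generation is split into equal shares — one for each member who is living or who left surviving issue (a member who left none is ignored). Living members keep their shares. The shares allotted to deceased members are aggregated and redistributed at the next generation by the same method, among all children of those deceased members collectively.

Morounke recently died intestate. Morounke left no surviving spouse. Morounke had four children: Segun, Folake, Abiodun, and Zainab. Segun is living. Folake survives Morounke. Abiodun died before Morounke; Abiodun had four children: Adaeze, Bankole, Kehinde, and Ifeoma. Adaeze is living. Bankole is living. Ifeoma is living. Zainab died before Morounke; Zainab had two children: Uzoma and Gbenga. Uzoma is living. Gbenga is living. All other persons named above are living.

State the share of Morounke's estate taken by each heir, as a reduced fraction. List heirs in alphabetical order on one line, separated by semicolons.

There is no surviving spouse, so the entire estate passes to Morounke's descendants per capita at each generation.
At generation 1 (Segun, Folake, Abiodun, Zainab) there are 4 shares of (1)/4 = 1/4 each.
Living: Segun and Folake — each takes 1/4.
Deceased: Abiodun and Zainab. Their combined 1/2 is pooled and carried to generation 2.
At generation 2 (Adaeze, Bankole, Kehinde, Ifeoma, Uzoma, Gbenga) there are 6 shares of (1/2)/6 = 1/12 each.
Living: Adaeze, Bankole, Kehinde, Ifeoma, Uzoma, and Gbenga — each takes 1/12.

Adaeze 1/12; Bankole 1/12; Folake 1/4; Gbenga 1/12; Ifeoma 1/12; Kehinde 1/12; Segun 1/4; Uzoma 1/12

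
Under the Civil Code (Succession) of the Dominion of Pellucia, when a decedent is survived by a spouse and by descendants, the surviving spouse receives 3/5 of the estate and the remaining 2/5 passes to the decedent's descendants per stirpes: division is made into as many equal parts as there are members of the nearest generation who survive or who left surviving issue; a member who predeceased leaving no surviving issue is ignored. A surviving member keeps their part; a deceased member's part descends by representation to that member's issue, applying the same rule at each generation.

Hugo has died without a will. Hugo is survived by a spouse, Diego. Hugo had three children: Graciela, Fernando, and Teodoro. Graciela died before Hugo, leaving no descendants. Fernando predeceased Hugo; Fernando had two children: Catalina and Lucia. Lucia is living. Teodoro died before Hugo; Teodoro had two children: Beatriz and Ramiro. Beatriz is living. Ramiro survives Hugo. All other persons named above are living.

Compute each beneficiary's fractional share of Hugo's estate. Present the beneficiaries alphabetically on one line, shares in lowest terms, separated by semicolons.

Beatriz 1/10; Catalina 1/10; Diego 3/5; Lucia 1/10; Ramiro 1/10

Diego, as surviving spouse, takes 3/5.
The remaining 2/5 passes to Hugo's descendants per stirpes.
Graciela left no surviving issue, so that branch lapses and is disregarded.
The 2/5 is divided into 2 equal shares of 1/5 among Fernando, Teodoro.
Fernando predeceased; the 1/5 allotted to Fernando's branch passes to Fernando's issue by representation.
The 1/5 is divided into 2 equal shares of 1/10 among Catalina, Lucia.
Catalina is living and takes 1/10.
Lucia is living and takes 1/10.
Teodoro predeceased; the 1/5 allotted to Teodoro's branch passes to Teodoro's issue by representation.
The 1/5 is divided into 2 equal shares of 1/10 among Beatriz, Ramiro.
Beatriz is living and takes 1/10.
Ramiro is living and takes 1/10.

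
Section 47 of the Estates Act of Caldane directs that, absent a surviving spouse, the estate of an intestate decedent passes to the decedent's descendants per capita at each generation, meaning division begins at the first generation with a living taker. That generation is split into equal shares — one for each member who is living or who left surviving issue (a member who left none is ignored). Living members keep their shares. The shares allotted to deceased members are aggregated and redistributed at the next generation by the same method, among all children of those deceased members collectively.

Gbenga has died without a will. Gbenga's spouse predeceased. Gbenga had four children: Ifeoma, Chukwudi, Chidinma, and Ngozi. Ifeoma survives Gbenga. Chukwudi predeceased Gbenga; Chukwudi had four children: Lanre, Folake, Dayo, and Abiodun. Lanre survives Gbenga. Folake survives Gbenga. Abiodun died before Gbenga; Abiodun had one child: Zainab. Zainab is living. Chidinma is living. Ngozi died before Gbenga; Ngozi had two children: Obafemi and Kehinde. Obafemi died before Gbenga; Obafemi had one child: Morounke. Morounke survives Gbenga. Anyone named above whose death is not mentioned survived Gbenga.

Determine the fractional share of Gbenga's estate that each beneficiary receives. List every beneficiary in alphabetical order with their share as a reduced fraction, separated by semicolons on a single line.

Chidinma 1/4; Dayo 1/12; Folake 1/12; Ifeoma 1/4; Kehinde 1/12; Lanre 1/12; Morounke 1/12; Zainab 1/12

There is no surviving spouse, so the entire estate passes to Gbenga's descendants per capita at each generation.
At generation 1 (Ifeoma, Chukwudi, Chidinma, Ngozi) there are 4 shares of (1)/4 = 1/4 each.
Living: Ifeoma and Chidinma — each takes 1/4.
Deceased: Chukwudi and Ngozi. Their combined 1/2 is pooled and carried to generation 2.
At generation 2 (Lanre, Folake, Dayo, Abiodun, Obafemi, Kehinde) there are 6 shares of (1/2)/6 = 1/12 each.
Living: Lanre, Folake, Dayo, and Kehinde — each takes 1/12.
Deceased: Abiodun and Obafemi. Their combined 1/6 is pooled and carried to generation 3.
At generation 3 (Zainab, Morounke) there are 2 shares of (1/6)/2 = 1/12 each.
Living: Zainab and Morounke — each takes 1/12.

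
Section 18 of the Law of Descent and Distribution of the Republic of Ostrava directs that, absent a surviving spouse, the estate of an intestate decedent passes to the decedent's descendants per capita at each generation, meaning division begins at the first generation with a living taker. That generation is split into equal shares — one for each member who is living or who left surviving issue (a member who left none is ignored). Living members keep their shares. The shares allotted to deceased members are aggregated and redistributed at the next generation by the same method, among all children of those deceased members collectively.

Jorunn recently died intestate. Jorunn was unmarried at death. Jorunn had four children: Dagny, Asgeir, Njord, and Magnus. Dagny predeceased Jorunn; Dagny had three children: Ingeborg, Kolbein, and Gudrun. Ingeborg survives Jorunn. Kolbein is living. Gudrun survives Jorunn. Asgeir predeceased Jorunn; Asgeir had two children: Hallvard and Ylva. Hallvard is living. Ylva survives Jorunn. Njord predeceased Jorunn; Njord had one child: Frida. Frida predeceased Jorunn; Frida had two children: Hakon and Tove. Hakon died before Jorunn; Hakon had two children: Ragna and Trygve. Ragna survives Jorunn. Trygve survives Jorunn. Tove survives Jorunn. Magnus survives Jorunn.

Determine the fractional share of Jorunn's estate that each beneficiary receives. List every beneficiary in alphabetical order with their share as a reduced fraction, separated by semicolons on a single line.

Gudrun 1/8; Hallvard 1/8; Ingeborg 1/8; Kolbein 1/8; Magnus 1/4; Ragna 1/32; Tove 1/16; Trygve 1/32; Ylva 1/8

There is no surviving spouse, so the entire estate passes to Jorunn's descendants per capita at each generation.
At generation 1 (Dagny, Asgeir, Njord, Magnus) there are 4 shares of (1)/4 = 1/4 each.
Living: Magnus — each takes 1/4.
Deceased: Dagny, Asgeir, and Njord. Their combined 3/4 is pooled and carried to generation 2.
At generation 2 (Ingeborg, Kolbein, Gudrun, Hallvard, Ylva, Frida) there are 6 shares of (3/4)/6 = 1/8 each.
Living: Ingeborg, Kolbein, Gudrun, Hallvard, and Ylva — each takes 1/8.
Deceased: Frida. That 1/8 share is carried to generation 3.
At generation 3 (Hakon, Tove) there are 2 shares of (1/8)/2 = 1/16 each.
Living: Tove — each takes 1/16.
Deceased: Hakon. That 1/16 share is carried to generation 4.
At generation 4 (Ragna, Trygve) there are 2 shares of (1/16)/2 = 1/32 each.
Living: Ragna and Trygve — each takes 1/32.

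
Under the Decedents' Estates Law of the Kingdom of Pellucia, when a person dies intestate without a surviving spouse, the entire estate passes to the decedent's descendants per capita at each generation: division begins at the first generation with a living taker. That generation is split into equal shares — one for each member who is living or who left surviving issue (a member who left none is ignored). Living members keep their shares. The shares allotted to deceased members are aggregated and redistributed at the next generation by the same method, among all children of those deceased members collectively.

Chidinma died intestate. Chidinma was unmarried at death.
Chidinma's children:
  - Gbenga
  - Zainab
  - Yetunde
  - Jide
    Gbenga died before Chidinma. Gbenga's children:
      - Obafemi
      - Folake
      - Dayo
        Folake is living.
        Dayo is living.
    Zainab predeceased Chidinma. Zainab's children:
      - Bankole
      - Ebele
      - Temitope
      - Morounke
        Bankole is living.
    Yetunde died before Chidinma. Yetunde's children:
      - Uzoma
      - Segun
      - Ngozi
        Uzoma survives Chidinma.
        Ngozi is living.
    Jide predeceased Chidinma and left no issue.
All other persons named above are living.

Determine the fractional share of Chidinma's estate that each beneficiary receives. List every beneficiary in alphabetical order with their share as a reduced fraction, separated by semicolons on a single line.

Bankole 1/10; Dayo 1/10; Ebele 1/10; Folake 1/10; Morounke 1/10; Ngozi 1/10; Obafemi 1/10; Segun 1/10; Temitope 1/10; Uzoma 1/10

There is no surviving spouse, so the entire estate passes to Chidinma's descendants per capita at each generation.
No one at generation 1 (Gbenga, Zainab, Yetunde) is living; moving to the next generation.
At generation 2 (Obafemi, Folake, Dayo, Bankole, Ebele, Temitope, Morounke, Uzoma, Segun, Ngozi) there are 10 shares of (1)/10 = 1/10 each.
Living: Obafemi, Folake, Dayo, Bankole, Ebele, Temitope, Morounke, Uzoma, Segun, and Ngozi — each takes 1/10.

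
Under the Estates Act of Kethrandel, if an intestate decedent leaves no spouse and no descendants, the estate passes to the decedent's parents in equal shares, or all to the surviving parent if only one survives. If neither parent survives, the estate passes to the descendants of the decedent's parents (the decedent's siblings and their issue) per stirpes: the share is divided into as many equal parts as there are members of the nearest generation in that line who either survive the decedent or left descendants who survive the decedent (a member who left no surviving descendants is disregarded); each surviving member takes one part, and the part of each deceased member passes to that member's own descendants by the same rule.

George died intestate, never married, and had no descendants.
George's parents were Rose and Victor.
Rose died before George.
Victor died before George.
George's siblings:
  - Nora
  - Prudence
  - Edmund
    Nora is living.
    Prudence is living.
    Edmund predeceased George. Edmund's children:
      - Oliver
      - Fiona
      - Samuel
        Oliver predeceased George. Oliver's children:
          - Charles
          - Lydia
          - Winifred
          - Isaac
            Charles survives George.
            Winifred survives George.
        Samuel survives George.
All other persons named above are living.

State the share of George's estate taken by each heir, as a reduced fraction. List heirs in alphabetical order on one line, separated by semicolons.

Neither parent survives and there are no descendants, so the estate passes to George's siblings and their issue per stirpes.
The estate is divided into 3 equal shares of 1/3 among Nora, Prudence, Edmund.
Nora is living and takes 1/3.
Prudence is living and takes 1/3.
Edmund predeceased; the 1/3 allotted to Edmund's branch passes to Edmund's issue by representation.
The 1/3 is divided into 3 equal shares of 1/9 among Oliver, Fiona, Samuel.
Oliver predeceased; the 1/9 allotted to Oliver's branch passes to Oliver's issue by representation.
The 1/9 is divided into 4 equal shares of 1/36 among Charles, Lydia, Winifred, Isaac.
Charles is living and takes 1/36.
Lydia is living and takes 1/36.
Winifred is living and takes 1/36.
Isaac is living and takes 1/36.
Fiona is living and takes 1/9.
Samuel is living and takes 1/9.

Charles 1/36; Fiona 1/9; Isaac 1/36; Lydia 1/36; Nora 1/3; Prudence 1/3; Samuel 1/9; Winifred 1/36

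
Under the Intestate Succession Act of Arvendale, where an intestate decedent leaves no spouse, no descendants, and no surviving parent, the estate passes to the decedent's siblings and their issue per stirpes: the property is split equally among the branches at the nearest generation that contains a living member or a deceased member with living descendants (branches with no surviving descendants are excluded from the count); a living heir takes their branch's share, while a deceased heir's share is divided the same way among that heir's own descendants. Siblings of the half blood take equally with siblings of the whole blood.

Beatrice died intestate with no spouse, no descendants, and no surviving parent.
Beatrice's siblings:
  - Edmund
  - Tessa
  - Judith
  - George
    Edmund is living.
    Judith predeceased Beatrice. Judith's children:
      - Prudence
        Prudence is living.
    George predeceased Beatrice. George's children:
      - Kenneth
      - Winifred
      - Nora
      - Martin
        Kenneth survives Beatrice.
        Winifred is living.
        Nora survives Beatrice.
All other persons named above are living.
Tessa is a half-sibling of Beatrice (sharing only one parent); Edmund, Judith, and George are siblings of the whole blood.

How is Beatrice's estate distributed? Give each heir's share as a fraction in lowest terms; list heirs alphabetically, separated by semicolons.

Edmund 1/4; Kenneth 1/16; Martin 1/16; Nora 1/16; Prudence 1/4; Tessa 1/4; Winifred 1/16

No spouse, descendants, or parent survives, so the estate passes to Beatrice's siblings per stirpes.
Half-blood and whole-blood siblings take equally under the stated rule.
The estate is divided into 4 equal shares of 1/4 among Edmund, Tessa, Judith, George.
Edmund is living and takes 1/4.
Tessa is living and takes 1/4.
Judith predeceased; the 1/4 allotted to Judith's branch passes to Judith's issue by representation.
Prudence is the sole taker at this level and receives the full 1/4.
George predeceased; the 1/4 allotted to George's branch passes to George's issue by representation.
The 1/4 is divided into 4 equal shares of 1/16 among Kenneth, Winifred, Nora, Martin.
Kenneth is living and takes 1/16.
Winifred is living and takes 1/16.
Nora is living and takes 1/16.
Martin is living and takes 1/16.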